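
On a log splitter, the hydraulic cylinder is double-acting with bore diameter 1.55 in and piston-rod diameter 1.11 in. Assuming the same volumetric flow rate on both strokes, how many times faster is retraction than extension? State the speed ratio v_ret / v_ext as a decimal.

v_ret/v_ext ≈ 2.05

Cap-side area A_cap = π/4 × (1.55 in)² = 1.887 in^2
Rod-side annular area A_ann = π/4 × (1.55² − 1.11²) = 0.9192 in^2
For equal Q, v ∝ 1/A, so v_ret/v_ext = A_cap/A_ann.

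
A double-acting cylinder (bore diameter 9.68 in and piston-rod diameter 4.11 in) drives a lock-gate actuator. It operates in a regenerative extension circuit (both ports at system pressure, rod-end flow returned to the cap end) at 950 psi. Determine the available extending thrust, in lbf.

With equal pressure on both faces, forces on the annular region cancel; the net push is pressure × rod cross-section.
Rod cross-section A_rod = π/4 × (4.11 in)² = 13.27 in^2
F = P × A_rod

F ≈ 12600 lbf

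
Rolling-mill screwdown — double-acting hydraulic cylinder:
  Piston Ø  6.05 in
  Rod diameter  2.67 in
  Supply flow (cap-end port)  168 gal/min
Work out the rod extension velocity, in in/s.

v ≈ 22.5 in/s

Cap-side area A_cap = π/4 × (6.05 in)² = 28.75 in^2
v = Q / A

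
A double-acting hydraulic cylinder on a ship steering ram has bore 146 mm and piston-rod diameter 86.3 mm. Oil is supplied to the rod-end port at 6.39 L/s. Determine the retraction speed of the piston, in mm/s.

v ≈ 587 mm/s

Rod-side annular area A_ann = π/4 × (146² − 86.3²) = 10890 mm^2
Flow into the rod-end port fills the annular volume.
v = Q / A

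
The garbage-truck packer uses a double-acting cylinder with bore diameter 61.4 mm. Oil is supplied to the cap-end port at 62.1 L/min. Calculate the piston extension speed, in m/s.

Cap-side area A_cap = π/4 × (61.4 mm)² = 2961 mm^2
v = Q / A

v ≈ 0.350 m/s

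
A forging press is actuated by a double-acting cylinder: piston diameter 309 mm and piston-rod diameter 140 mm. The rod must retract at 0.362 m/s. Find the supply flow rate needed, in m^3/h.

Rod-side annular area A_ann = π/4 × (309² − 140²) = 59600 mm^2
Q = A × v

Q ≈ 77.7 m^3/h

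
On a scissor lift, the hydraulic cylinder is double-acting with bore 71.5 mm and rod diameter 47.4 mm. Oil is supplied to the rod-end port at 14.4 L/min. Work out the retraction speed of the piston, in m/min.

Rod-side annular area A_ann = π/4 × (71.5² − 47.4²) = 2251 mm^2
Flow into the rod-end port fills the annular volume.
v = Q / A

v ≈ 6.40 m/min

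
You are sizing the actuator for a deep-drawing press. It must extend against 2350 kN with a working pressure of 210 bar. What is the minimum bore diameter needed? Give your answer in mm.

Extension force acts on the full piston face: F = P × (π/4)D².
D = √(4F / (πP)) = √(4 × 2350 kN / (π × 210 bar))

D ≈ 377 mm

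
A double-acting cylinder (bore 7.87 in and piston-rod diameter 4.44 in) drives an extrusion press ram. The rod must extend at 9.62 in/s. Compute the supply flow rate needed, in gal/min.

Q ≈ 122 gal/min

Cap-side area A_cap = π/4 × (7.87 in)² = 48.65 in^2
Q = A × v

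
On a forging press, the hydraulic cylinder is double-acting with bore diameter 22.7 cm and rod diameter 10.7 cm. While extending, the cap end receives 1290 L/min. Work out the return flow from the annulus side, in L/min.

Q_out ≈ 1000 L/min

Cap-side area A_cap = π/4 × (22.7 cm)² = 404.7 cm^2
Rod-side annular area A_ann = π/4 × (22.7² − 10.7²) = 314.8 cm^2
Piston speed v = Q_in/A_cap; rod-end outflow Q_out = v × A_ann = Q_in × A_ann/A_cap.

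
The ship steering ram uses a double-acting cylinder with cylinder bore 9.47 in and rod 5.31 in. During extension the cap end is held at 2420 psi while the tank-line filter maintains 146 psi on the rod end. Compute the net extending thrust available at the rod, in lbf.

F ≈ 1.63e5 lbf

Cap-side area A_cap = π/4 × (9.47 in)² = 70.44 in^2
Rod-side annular area A_ann = π/4 × (9.47² − 5.31²) = 48.29 in^2
Net thrust = P_cap·A_cap − P_rod·A_ann = 1.705e5 lbf − 7050 lbf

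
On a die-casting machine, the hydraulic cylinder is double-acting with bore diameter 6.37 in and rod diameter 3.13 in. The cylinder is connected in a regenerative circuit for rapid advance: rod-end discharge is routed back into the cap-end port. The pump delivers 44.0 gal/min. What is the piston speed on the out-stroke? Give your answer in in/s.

v ≈ 22.0 in/s

In regeneration the rod-end outflow joins the pump flow into the cap end, so the net volume the pump must supply per unit advance equals the rod cross-section area.
Rod cross-section A_rod = π/4 × (3.13 in)² = 7.694 in^2
v = Q_pump / A_rod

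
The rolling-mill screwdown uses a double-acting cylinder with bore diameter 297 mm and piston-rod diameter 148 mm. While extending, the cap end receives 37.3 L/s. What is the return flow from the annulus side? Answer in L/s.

Cap-side area A_cap = π/4 × (297 mm)² = 69280 mm^2
Rod-side annular area A_ann = π/4 × (297² − 148²) = 52080 mm^2
Piston speed v = Q_in/A_cap; rod-end outflow Q_out = v × A_ann = Q_in × A_ann/A_cap.

Q_out ≈ 28.0 L/s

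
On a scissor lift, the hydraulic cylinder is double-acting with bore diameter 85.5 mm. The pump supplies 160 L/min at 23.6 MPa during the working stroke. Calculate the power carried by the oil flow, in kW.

Hydraulic power = P × Q

W ≈ 62.9 kW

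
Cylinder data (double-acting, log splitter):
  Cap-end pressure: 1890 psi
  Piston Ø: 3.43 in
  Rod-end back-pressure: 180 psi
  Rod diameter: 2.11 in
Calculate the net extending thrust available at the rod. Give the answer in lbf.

F ≈ 16400 lbf

Cap-side area A_cap = π/4 × (3.43 in)² = 9.240 in^2
Rod-side annular area A_ann = π/4 × (3.43² − 2.11²) = 5.743 in^2
Net thrust = P_cap·A_cap − P_rod·A_ann = 17460 lbf − 1034 lbf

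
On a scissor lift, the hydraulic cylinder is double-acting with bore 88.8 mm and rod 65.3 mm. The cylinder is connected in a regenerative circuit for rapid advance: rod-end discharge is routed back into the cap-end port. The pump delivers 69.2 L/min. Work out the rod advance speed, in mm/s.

In regeneration the rod-end outflow joins the pump flow into the cap end, so the net volume the pump must supply per unit advance equals the rod cross-section area.
Rod cross-section A_rod = π/4 × (65.3 mm)² = 3349 mm^2
v = Q_pump / A_rod

v ≈ 344 mm/s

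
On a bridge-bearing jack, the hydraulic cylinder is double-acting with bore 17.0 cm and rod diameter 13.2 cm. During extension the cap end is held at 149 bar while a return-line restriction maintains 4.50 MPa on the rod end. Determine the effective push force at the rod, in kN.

F ≈ 298 kN

Cap-side area A_cap = π/4 × (17.0 cm)² = 227.0 cm^2
Rod-side annular area A_ann = π/4 × (17.0² − 13.2²) = 90.13 cm^2
Net thrust = P_cap·A_cap − P_rod·A_ann = 338.2 kN − 40.56 kN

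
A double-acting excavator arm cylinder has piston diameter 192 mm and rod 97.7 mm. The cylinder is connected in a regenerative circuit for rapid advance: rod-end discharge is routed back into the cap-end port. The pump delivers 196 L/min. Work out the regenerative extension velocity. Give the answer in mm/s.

In regeneration the rod-end outflow joins the pump flow into the cap end, so the net volume the pump must supply per unit advance equals the rod cross-section area.
Rod cross-section A_rod = π/4 × (97.7 mm)² = 7497 mm^2
v = Q_pump / A_rod

v ≈ 436 mm/s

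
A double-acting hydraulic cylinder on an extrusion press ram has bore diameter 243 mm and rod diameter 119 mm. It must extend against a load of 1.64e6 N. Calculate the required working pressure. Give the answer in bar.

Cap-side area A_cap = π/4 × (243 mm)² = 46380 mm^2
P = F / A = 1.64e6 N / A

P ≈ 354 bar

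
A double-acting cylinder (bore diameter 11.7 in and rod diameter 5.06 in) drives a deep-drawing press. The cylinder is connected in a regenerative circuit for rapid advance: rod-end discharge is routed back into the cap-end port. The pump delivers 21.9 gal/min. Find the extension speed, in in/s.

v ≈ 4.19 in/s

In regeneration the rod-end outflow joins the pump flow into the cap end, so the net volume the pump must supply per unit advance equals the rod cross-section area.
Rod cross-section A_rod = π/4 × (5.06 in)² = 20.11 in^2
v = Q_pump / A_rod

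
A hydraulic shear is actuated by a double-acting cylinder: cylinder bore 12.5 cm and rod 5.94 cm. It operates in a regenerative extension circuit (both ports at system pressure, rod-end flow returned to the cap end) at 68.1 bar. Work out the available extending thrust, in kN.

With equal pressure on both faces, forces on the annular region cancel; the net push is pressure × rod cross-section.
Rod cross-section A_rod = π/4 × (5.94 cm)² = 27.71 cm^2
F = P × A_rod

F ≈ 18.9 kN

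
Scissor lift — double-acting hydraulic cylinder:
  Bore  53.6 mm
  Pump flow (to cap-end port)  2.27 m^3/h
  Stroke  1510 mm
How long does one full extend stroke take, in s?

t ≈ 5.40 s

Cap-side area A_cap = π/4 × (53.6 mm)² = 2256 mm^2
Swept volume V = A × L; t = V / Q = A·L / Q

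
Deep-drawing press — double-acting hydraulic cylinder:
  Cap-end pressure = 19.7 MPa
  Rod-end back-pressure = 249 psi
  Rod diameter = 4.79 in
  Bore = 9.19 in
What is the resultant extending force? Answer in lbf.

Cap-side area A_cap = π/4 × (9.19 in)² = 66.33 in^2
Rod-side annular area A_ann = π/4 × (9.19² − 4.79²) = 48.31 in^2
Net thrust = P_cap·A_cap − P_rod·A_ann = 1.895e5 lbf − 12030 lbf

F ≈ 1.77e5 lbf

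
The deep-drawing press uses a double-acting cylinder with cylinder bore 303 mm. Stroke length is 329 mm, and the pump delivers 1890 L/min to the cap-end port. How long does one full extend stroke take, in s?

t ≈ 0.753 s

Cap-side area A_cap = π/4 × (303 mm)² = 72110 mm^2
Swept volume V = A × L; t = V / Q = A·L / Q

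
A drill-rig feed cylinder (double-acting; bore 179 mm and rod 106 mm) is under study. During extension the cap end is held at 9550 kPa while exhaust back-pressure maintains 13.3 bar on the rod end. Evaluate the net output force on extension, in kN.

F ≈ 219 kN

Cap-side area A_cap = π/4 × (179 mm)² = 25160 mm^2
Rod-side annular area A_ann = π/4 × (179² − 106²) = 16340 mm^2
Net thrust = P_cap·A_cap − P_rod·A_ann = 240.3 kN − 21.73 kN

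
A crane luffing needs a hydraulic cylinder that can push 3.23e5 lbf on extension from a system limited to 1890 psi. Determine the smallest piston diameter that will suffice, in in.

Extension force acts on the full piston face: F = P × (π/4)D².
D = √(4F / (πP)) = √(4 × 3.23e5 lbf / (π × 1890 psi))

D ≈ 14.8 in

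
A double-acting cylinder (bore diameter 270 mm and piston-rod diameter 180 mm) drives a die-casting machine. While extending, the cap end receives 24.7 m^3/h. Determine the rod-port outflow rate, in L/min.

Q_out ≈ 229 L/min

Cap-side area A_cap = π/4 × (270 mm)² = 57260 mm^2
Rod-side annular area A_ann = π/4 × (270² − 180²) = 31810 mm^2
Piston speed v = Q_in/A_cap; rod-end outflow Q_out = v × A_ann = Q_in × A_ann/A_cap.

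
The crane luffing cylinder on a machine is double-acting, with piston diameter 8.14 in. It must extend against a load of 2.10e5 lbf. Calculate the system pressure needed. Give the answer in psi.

Cap-side area A_cap = π/4 × (8.14 in)² = 52.04 in^2
P = F / A = 2.10e5 lbf / A

P ≈ 4040 psi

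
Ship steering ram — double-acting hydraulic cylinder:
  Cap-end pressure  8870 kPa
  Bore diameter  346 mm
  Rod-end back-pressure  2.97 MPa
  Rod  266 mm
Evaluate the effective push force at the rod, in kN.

F ≈ 720 kN

Cap-side area A_cap = π/4 × (346 mm)² = 94020 mm^2
Rod-side annular area A_ann = π/4 × (346² − 266²) = 38450 mm^2
Net thrust = P_cap·A_cap − P_rod·A_ann = 834.0 kN − 114.2 kN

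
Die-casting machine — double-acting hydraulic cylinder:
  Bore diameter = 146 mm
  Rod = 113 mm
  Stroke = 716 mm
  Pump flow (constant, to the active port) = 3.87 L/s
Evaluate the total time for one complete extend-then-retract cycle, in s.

t ≈ 4.34 s

Cap-side area A_cap = π/4 × (146 mm)² = 16740 mm^2
Rod-side annular area A_ann = π/4 × (146² − 113²) = 6713 mm^2
t_ext = A_cap·L/Q = 3.097 s
t_ret = A_ann·L/Q = 1.242 s
t_cycle = t_ext + t_ret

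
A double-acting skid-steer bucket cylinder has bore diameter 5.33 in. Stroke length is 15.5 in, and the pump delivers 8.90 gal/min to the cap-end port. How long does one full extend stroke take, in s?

t ≈ 10.1 s

Cap-side area A_cap = π/4 × (5.33 in)² = 22.31 in^2
Swept volume V = A × L; t = V / Q = A·L / Q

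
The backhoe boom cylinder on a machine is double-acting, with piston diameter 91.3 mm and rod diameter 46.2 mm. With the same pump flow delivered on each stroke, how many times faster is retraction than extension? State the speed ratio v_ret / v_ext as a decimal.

v_ret/v_ext ≈ 1.34

Cap-side area A_cap = π/4 × (91.3 mm)² = 6547 mm^2
Rod-side annular area A_ann = π/4 × (91.3² − 46.2²) = 4870 mm^2
For equal Q, v ∝ 1/A, so v_ret/v_ext = A_cap/A_ann.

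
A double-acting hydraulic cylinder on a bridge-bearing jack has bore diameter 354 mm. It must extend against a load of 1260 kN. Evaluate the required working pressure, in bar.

Cap-side area A_cap = π/4 × (354 mm)² = 98420 mm^2
P = F / A = 1260 kN / A

P ≈ 128 bar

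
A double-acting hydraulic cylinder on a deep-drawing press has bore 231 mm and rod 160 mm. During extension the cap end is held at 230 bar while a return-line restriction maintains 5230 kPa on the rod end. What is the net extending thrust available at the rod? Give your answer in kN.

F ≈ 850 kN

Cap-side area A_cap = π/4 × (231 mm)² = 41910 mm^2
Rod-side annular area A_ann = π/4 × (231² − 160²) = 21800 mm^2
Net thrust = P_cap·A_cap − P_rod·A_ann = 963.9 kN − 114.0 kN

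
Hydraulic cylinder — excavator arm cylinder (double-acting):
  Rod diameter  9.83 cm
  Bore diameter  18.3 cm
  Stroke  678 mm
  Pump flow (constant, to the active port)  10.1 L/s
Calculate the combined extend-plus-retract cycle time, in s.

Cap-side area A_cap = π/4 × (18.3 cm)² = 263.0 cm^2
Rod-side annular area A_ann = π/4 × (18.3² − 9.83²) = 187.1 cm^2
t_ext = A_cap·L/Q = 1.766 s
t_ret = A_ann·L/Q = 1.256 s
t_cycle = t_ext + t_ret

t ≈ 3.02 s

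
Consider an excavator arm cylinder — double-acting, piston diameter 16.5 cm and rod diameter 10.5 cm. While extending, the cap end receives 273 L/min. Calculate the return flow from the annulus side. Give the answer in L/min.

Cap-side area A_cap = π/4 × (16.5 cm)² = 213.8 cm^2
Rod-side annular area A_ann = π/4 × (16.5² − 10.5²) = 127.2 cm^2
Piston speed v = Q_in/A_cap; rod-end outflow Q_out = v × A_ann = Q_in × A_ann/A_cap.

Q_out ≈ 162 L/min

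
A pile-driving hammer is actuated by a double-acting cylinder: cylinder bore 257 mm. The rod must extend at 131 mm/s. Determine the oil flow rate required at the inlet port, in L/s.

Q ≈ 6.80 L/s

Cap-side area A_cap = π/4 × (257 mm)² = 51870 mm^2
Q = A × v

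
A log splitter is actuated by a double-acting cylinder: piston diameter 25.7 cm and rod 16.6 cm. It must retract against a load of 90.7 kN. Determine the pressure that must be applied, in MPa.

P ≈ 3.00 MPa

Rod-side annular area A_ann = π/4 × (25.7² − 16.6²) = 302.3 cm^2
Retraction: pressure acts on the annular area.
P = F / A = 90.7 kN / A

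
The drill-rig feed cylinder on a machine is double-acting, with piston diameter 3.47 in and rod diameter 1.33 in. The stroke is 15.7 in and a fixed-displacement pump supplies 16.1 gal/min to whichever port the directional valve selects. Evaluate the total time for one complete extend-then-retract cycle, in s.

t ≈ 4.44 s

Cap-side area A_cap = π/4 × (3.47 in)² = 9.457 in^2
Rod-side annular area A_ann = π/4 × (3.47² − 1.33²) = 8.068 in^2
t_ext = A_cap·L/Q = 2.395 s
t_ret = A_ann·L/Q = 2.043 s
t_cycle = t_ext + t_ret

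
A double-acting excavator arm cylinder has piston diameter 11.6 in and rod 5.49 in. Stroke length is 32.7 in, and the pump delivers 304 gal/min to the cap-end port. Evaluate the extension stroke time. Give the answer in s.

Cap-side area A_cap = π/4 × (11.6 in)² = 105.7 in^2
Swept volume V = A × L; t = V / Q = A·L / Q

t ≈ 2.95 s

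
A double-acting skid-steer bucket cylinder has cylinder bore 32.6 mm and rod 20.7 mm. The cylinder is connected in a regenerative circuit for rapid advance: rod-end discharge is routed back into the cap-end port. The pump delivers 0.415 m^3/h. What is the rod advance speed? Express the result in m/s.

In regeneration the rod-end outflow joins the pump flow into the cap end, so the net volume the pump must supply per unit advance equals the rod cross-section area.
Rod cross-section A_rod = π/4 × (20.7 mm)² = 336.5 mm^2
v = Q_pump / A_rod

v ≈ 0.343 m/s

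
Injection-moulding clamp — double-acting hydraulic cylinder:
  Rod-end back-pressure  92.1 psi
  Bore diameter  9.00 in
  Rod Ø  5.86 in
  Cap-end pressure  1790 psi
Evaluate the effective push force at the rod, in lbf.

F ≈ 1.10e5 lbf

Cap-side area A_cap = π/4 × (9.00 in)² = 63.62 in^2
Rod-side annular area A_ann = π/4 × (9.00² − 5.86²) = 36.65 in^2
Net thrust = P_cap·A_cap − P_rod·A_ann = 1.139e5 lbf − 3375 lbf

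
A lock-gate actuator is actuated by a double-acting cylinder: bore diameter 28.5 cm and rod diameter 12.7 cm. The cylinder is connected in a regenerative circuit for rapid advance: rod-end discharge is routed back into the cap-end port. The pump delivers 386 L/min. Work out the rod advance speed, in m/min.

v ≈ 30.5 m/min

In regeneration the rod-end outflow joins the pump flow into the cap end, so the net volume the pump must supply per unit advance equals the rod cross-section area.
Rod cross-section A_rod = π/4 × (12.7 cm)² = 126.7 cm^2
v = Q_pump / A_rod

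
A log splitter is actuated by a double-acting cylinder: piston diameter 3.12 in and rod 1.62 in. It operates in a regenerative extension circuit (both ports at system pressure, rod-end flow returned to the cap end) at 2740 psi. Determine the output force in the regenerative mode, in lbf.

F ≈ 5650 lbf

With equal pressure on both faces, forces on the annular region cancel; the net push is pressure × rod cross-section.
Rod cross-section A_rod = π/4 × (1.62 in)² = 2.061 in^2
F = P × A_rod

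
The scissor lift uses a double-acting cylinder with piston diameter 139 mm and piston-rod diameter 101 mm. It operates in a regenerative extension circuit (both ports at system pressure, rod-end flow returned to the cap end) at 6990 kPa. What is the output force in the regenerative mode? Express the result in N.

F ≈ 56000 N

With equal pressure on both faces, forces on the annular region cancel; the net push is pressure × rod cross-section.
Rod cross-section A_rod = π/4 × (101 mm)² = 8012 mm^2
F = P × A_rod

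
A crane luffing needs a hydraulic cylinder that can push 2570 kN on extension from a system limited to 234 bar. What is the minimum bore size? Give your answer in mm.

Extension force acts on the full piston face: F = P × (π/4)D².
D = √(4F / (πP)) = √(4 × 2570 kN / (π × 234 bar))

D ≈ 374 mm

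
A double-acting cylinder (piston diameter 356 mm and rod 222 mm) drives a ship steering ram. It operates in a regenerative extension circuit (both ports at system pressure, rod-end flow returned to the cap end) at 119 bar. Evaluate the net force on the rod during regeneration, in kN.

With equal pressure on both faces, forces on the annular region cancel; the net push is pressure × rod cross-section.
Rod cross-section A_rod = π/4 × (222 mm)² = 38710 mm^2
F = P × A_rod

F ≈ 461 kN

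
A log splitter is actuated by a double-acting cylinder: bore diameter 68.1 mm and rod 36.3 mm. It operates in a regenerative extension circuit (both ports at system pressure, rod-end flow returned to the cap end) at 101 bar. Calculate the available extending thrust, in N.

F ≈ 10500 N

With equal pressure on both faces, forces on the annular region cancel; the net push is pressure × rod cross-section.
Rod cross-section A_rod = π/4 × (36.3 mm)² = 1035 mm^2
F = P × A_rod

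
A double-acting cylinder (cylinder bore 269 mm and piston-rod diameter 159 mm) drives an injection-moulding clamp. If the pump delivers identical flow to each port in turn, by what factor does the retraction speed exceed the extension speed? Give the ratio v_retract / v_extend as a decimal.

v_ret/v_ext ≈ 1.54

Cap-side area A_cap = π/4 × (269 mm)² = 56830 mm^2
Rod-side annular area A_ann = π/4 × (269² − 159²) = 36980 mm^2
For equal Q, v ∝ 1/A, so v_ret/v_ext = A_cap/A_ann.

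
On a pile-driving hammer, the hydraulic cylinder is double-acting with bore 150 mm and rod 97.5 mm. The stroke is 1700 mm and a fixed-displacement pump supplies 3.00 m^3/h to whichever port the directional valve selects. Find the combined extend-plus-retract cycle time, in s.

t ≈ 56.9 s

Cap-side area A_cap = π/4 × (150 mm)² = 17670 mm^2
Rod-side annular area A_ann = π/4 × (150² − 97.5²) = 10210 mm^2
t_ext = A_cap·L/Q = 36.05 s
t_ret = A_ann·L/Q = 20.82 s
t_cycle = t_ext + t_ret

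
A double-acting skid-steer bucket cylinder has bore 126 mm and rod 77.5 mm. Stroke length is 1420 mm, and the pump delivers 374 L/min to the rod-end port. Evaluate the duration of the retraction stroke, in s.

Rod-side annular area A_ann = π/4 × (126² − 77.5²) = 7752 mm^2
Swept volume V = A × L; t = V / Q = A·L / Q

t ≈ 1.77 s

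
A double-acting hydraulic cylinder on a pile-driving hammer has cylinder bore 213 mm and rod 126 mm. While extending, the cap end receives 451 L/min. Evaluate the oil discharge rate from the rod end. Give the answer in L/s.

Cap-side area A_cap = π/4 × (213 mm)² = 35630 mm^2
Rod-side annular area A_ann = π/4 × (213² − 126²) = 23160 mm^2
Piston speed v = Q_in/A_cap; rod-end outflow Q_out = v × A_ann = Q_in × A_ann/A_cap.

Q_out ≈ 4.89 L/s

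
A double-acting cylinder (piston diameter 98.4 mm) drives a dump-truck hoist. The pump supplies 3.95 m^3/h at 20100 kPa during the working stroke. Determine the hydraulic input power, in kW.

W ≈ 22.1 kW

Hydraulic power = P × Q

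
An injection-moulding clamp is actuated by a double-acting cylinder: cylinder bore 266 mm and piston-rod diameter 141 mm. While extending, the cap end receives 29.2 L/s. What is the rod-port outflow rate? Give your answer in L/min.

Cap-side area A_cap = π/4 × (266 mm)² = 55570 mm^2
Rod-side annular area A_ann = π/4 × (266² − 141²) = 39960 mm^2
Piston speed v = Q_in/A_cap; rod-end outflow Q_out = v × A_ann = Q_in × A_ann/A_cap.

Q_out ≈ 1260 L/min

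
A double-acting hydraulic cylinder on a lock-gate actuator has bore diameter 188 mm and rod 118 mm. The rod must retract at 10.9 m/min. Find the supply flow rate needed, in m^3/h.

Q ≈ 11.0 m^3/h

Rod-side annular area A_ann = π/4 × (188² − 118²) = 16820 mm^2
Q = A × v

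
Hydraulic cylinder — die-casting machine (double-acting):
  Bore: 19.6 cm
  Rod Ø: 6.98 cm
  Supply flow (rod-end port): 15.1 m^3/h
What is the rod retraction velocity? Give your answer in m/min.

Rod-side annular area A_ann = π/4 × (19.6² − 6.98²) = 263.5 cm^2
Flow into the rod-end port fills the annular volume.
v = Q / A

v ≈ 9.55 m/min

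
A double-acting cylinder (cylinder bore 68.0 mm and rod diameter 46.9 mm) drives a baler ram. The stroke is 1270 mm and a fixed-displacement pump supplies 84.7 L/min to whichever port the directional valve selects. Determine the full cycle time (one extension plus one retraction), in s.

Cap-side area A_cap = π/4 × (68.0 mm)² = 3632 mm^2
Rod-side annular area A_ann = π/4 × (68.0² − 46.9²) = 1904 mm^2
t_ext = A_cap·L/Q = 3.267 s
t_ret = A_ann·L/Q = 1.713 s
t_cycle = t_ext + t_ret

t ≈ 4.98 s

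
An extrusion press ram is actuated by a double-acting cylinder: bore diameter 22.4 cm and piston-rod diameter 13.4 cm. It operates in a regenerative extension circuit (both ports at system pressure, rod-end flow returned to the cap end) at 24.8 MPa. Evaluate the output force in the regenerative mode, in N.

F ≈ 3.50e5 N

With equal pressure on both faces, forces on the annular region cancel; the net push is pressure × rod cross-section.
Rod cross-section A_rod = π/4 × (13.4 cm)² = 141.0 cm^2
F = P × A_rod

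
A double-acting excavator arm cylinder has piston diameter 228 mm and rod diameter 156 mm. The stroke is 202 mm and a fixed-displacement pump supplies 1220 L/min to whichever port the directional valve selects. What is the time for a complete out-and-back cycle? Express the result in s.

t ≈ 0.621 s

Cap-side area A_cap = π/4 × (228 mm)² = 40830 mm^2
Rod-side annular area A_ann = π/4 × (228² − 156²) = 21710 mm^2
t_ext = A_cap·L/Q = 0.4056 s
t_ret = A_ann·L/Q = 0.2157 s
t_cycle = t_ext + t_ret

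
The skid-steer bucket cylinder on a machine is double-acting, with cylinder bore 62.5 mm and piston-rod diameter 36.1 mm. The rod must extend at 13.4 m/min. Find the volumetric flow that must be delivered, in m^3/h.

Cap-side area A_cap = π/4 × (62.5 mm)² = 3068 mm^2
Q = A × v

Q ≈ 2.47 m^3/h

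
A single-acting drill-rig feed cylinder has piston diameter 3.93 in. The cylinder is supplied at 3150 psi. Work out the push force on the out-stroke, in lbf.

Cap-side area A_cap = π/4 × (3.93 in)² = 12.13 in^2
F = P × A_cap = 3150 psi × A_cap

F ≈ 38200 lbf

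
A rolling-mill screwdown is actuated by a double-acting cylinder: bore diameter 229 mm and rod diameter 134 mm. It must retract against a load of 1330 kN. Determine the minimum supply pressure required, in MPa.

Rod-side annular area A_ann = π/4 × (229² − 134²) = 27080 mm^2
Retraction: pressure acts on the annular area.
P = F / A = 1330 kN / A

P ≈ 49.1 MPa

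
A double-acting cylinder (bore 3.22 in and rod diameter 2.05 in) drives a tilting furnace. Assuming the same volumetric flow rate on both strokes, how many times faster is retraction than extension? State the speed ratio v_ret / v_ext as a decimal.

Cap-side area A_cap = π/4 × (3.22 in)² = 8.143 in^2
Rod-side annular area A_ann = π/4 × (3.22² − 2.05²) = 4.843 in^2
For equal Q, v ∝ 1/A, so v_ret/v_ext = A_cap/A_ann.

v_ret/v_ext ≈ 1.68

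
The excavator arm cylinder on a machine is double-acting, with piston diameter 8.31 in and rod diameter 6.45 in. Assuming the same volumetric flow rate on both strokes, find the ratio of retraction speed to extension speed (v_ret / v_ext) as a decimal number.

Cap-side area A_cap = π/4 × (8.31 in)² = 54.24 in^2
Rod-side annular area A_ann = π/4 × (8.31² − 6.45²) = 21.56 in^2
For equal Q, v ∝ 1/A, so v_ret/v_ext = A_cap/A_ann.

v_ret/v_ext ≈ 2.52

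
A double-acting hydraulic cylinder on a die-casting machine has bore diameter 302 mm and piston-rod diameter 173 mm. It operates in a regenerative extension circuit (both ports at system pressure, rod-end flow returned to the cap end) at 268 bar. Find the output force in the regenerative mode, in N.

With equal pressure on both faces, forces on the annular region cancel; the net push is pressure × rod cross-section.
Rod cross-section A_rod = π/4 × (173 mm)² = 23510 mm^2
F = P × A_rod

F ≈ 6.30e5 N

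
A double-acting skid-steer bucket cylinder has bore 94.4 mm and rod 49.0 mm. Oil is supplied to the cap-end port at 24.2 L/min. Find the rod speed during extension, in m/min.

Cap-side area A_cap = π/4 × (94.4 mm)² = 6999 mm^2
v = Q / A

v ≈ 3.46 m/min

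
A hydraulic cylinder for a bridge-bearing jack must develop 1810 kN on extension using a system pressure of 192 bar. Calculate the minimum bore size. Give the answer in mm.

Extension force acts on the full piston face: F = P × (π/4)D².
D = √(4F / (πP)) = √(4 × 1810 kN / (π × 192 bar))

D ≈ 346 mm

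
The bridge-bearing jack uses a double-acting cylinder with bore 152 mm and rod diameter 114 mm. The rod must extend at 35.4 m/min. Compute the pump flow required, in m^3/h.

Cap-side area A_cap = π/4 × (152 mm)² = 18150 mm^2
Q = A × v

Q ≈ 38.5 m^3/h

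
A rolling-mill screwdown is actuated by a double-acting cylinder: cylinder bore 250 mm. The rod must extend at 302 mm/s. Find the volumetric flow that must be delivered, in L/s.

Cap-side area A_cap = π/4 × (250 mm)² = 49090 mm^2
Q = A × v

Q ≈ 14.8 L/s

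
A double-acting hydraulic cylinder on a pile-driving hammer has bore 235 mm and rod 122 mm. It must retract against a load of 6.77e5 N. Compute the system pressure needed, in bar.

Rod-side annular area A_ann = π/4 × (235² − 122²) = 31680 mm^2
Retraction: pressure acts on the annular area.
P = F / A = 6.77e5 N / A

P ≈ 214 bar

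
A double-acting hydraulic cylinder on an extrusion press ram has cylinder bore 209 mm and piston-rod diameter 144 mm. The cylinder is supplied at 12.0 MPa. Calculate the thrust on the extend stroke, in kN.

F ≈ 412 kN

Cap-side area A_cap = π/4 × (209 mm)² = 34310 mm^2
F = P × A_cap = 12.0 MPa × A_cap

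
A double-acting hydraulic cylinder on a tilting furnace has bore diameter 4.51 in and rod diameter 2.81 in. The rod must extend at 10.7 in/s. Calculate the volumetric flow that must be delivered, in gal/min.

Q ≈ 44.4 gal/min

Cap-side area A_cap = π/4 × (4.51 in)² = 15.98 in^2
Q = A × v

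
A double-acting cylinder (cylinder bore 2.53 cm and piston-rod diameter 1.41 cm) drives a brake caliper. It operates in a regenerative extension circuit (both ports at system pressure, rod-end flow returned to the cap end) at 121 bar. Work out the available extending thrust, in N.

With equal pressure on both faces, forces on the annular region cancel; the net push is pressure × rod cross-section.
Rod cross-section A_rod = π/4 × (1.41 cm)² = 1.561 cm^2
F = P × A_rod

F ≈ 1890 N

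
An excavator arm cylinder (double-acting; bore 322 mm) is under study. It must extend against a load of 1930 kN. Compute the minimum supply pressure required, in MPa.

Cap-side area A_cap = π/4 × (322 mm)² = 81430 mm^2
P = F / A = 1930 kN / A

P ≈ 23.7 MPa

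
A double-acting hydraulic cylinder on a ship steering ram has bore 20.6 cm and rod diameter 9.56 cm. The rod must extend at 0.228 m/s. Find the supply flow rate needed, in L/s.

Q ≈ 7.60 L/s

Cap-side area A_cap = π/4 × (20.6 cm)² = 333.3 cm^2
Q = A × v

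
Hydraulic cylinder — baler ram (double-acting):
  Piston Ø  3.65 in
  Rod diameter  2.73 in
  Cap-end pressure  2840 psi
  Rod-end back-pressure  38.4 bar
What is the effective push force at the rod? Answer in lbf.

Cap-side area A_cap = π/4 × (3.65 in)² = 10.46 in^2
Rod-side annular area A_ann = π/4 × (3.65² − 2.73²) = 4.610 in^2
Net thrust = P_cap·A_cap − P_rod·A_ann = 29720 lbf − 2568 lbf

F ≈ 27100 lbf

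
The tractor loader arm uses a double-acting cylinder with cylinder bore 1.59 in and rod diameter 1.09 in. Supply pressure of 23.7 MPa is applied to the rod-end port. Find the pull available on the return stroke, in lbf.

Rod-side annular area A_ann = π/4 × (1.59² − 1.09²) = 1.052 in^2
On retraction the pressure acts on the annular area (bore minus rod).
F = P × A_ann

F ≈ 3620 lbf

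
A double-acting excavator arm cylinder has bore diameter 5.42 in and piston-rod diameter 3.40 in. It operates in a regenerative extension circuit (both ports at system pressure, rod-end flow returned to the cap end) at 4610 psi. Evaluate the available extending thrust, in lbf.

F ≈ 41900 lbf

With equal pressure on both faces, forces on the annular region cancel; the net push is pressure × rod cross-section.
Rod cross-section A_rod = π/4 × (3.40 in)² = 9.079 in^2
F = P × A_rod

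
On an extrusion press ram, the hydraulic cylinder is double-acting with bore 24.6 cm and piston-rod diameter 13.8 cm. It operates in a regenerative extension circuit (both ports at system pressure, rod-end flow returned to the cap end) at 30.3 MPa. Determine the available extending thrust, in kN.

With equal pressure on both faces, forces on the annular region cancel; the net push is pressure × rod cross-section.
Rod cross-section A_rod = π/4 × (13.8 cm)² = 149.6 cm^2
F = P × A_rod

F ≈ 453 kN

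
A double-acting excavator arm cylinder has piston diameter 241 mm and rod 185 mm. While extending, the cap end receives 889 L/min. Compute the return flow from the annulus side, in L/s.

Q_out ≈ 6.09 L/s

Cap-side area A_cap = π/4 × (241 mm)² = 45620 mm^2
Rod-side annular area A_ann = π/4 × (241² − 185²) = 18740 mm^2
Piston speed v = Q_in/A_cap; rod-end outflow Q_out = v × A_ann = Q_in × A_ann/A_cap.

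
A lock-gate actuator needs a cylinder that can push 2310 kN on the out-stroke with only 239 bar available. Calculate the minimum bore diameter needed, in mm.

D ≈ 351 mm

Extension force acts on the full piston face: F = P × (π/4)D².
D = √(4F / (πP)) = √(4 × 2310 kN / (π × 239 bar))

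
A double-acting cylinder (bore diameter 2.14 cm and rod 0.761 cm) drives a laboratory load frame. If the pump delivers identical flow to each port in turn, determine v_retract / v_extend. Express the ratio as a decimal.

v_ret/v_ext ≈ 1.14

Cap-side area A_cap = π/4 × (2.14 cm)² = 3.597 cm^2
Rod-side annular area A_ann = π/4 × (2.14² − 0.761²) = 3.142 cm^2
For equal Q, v ∝ 1/A, so v_ret/v_ext = A_cap/A_ann.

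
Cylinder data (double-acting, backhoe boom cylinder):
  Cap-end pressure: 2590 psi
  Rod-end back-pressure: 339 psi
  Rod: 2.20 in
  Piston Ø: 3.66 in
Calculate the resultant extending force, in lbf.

Cap-side area A_cap = π/4 × (3.66 in)² = 10.52 in^2
Rod-side annular area A_ann = π/4 × (3.66² − 2.20²) = 6.720 in^2
Net thrust = P_cap·A_cap − P_rod·A_ann = 27250 lbf − 2278 lbf

F ≈ 25000 lbf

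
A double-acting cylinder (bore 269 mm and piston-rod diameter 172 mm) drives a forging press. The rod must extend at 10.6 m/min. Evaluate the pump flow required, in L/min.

Q ≈ 602 L/min

Cap-side area A_cap = π/4 × (269 mm)² = 56830 mm^2
Q = A × v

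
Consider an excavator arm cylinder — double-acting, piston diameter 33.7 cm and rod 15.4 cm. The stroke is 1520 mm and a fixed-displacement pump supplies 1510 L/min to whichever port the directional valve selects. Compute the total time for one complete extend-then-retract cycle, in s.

Cap-side area A_cap = π/4 × (33.7 cm)² = 892.0 cm^2
Rod-side annular area A_ann = π/4 × (33.7² − 15.4²) = 705.7 cm^2
t_ext = A_cap·L/Q = 5.387 s
t_ret = A_ann·L/Q = 4.262 s
t_cycle = t_ext + t_ret

t ≈ 9.65 s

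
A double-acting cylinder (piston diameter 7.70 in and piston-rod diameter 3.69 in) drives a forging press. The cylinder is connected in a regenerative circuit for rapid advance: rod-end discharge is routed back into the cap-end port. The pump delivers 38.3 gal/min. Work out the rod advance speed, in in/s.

v ≈ 13.8 in/s

In regeneration the rod-end outflow joins the pump flow into the cap end, so the net volume the pump must supply per unit advance equals the rod cross-section area.
Rod cross-section A_rod = π/4 × (3.69 in)² = 10.69 in^2
v = Q_pump / A_rod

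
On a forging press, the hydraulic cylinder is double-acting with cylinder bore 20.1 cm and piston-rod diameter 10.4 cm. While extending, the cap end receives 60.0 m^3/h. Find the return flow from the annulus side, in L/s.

Cap-side area A_cap = π/4 × (20.1 cm)² = 317.3 cm^2
Rod-side annular area A_ann = π/4 × (20.1² − 10.4²) = 232.4 cm^2
Piston speed v = Q_in/A_cap; rod-end outflow Q_out = v × A_ann = Q_in × A_ann/A_cap.

Q_out ≈ 12.2 L/s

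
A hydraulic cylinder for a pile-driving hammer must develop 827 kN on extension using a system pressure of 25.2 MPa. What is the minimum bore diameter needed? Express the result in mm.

Extension force acts on the full piston face: F = P × (π/4)D².
D = √(4F / (πP)) = √(4 × 827 kN / (π × 25.2 MPa))

D ≈ 204 mm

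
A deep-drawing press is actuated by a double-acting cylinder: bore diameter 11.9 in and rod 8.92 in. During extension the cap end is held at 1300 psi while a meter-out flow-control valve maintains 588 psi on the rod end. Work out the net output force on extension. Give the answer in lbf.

F ≈ 1.16e5 lbf

Cap-side area A_cap = π/4 × (11.9 in)² = 111.2 in^2
Rod-side annular area A_ann = π/4 × (11.9² − 8.92²) = 48.73 in^2
Net thrust = P_cap·A_cap − P_rod·A_ann = 1.446e5 lbf − 28650 lbf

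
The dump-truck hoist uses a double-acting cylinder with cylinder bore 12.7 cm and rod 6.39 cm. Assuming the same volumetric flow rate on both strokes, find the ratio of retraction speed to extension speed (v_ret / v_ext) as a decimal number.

v_ret/v_ext ≈ 1.34

Cap-side area A_cap = π/4 × (12.7 cm)² = 126.7 cm^2
Rod-side annular area A_ann = π/4 × (12.7² − 6.39²) = 94.61 cm^2
For equal Q, v ∝ 1/A, so v_ret/v_ext = A_cap/A_ann.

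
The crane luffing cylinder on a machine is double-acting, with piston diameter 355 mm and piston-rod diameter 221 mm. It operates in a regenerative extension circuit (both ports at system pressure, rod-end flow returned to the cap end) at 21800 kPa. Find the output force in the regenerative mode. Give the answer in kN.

With equal pressure on both faces, forces on the annular region cancel; the net push is pressure × rod cross-section.
Rod cross-section A_rod = π/4 × (221 mm)² = 38360 mm^2
F = P × A_rod

F ≈ 836 kN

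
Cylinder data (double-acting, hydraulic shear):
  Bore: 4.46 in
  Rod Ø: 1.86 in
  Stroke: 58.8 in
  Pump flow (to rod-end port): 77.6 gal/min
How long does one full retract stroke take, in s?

t ≈ 2.54 s

Rod-side annular area A_ann = π/4 × (4.46² − 1.86²) = 12.91 in^2
Swept volume V = A × L; t = V / Q = A·L / Q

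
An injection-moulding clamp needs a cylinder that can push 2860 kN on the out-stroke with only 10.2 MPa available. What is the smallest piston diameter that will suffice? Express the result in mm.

D ≈ 598 mm

Extension force acts on the full piston face: F = P × (π/4)D².
D = √(4F / (πP)) = √(4 × 2860 kN / (π × 10.2 MPa))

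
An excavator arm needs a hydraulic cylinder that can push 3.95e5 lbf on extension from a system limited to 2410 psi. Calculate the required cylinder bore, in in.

D ≈ 14.4 in

Extension force acts on the full piston face: F = P × (π/4)D².
D = √(4F / (πP)) = √(4 × 3.95e5 lbf / (π × 2410 psi))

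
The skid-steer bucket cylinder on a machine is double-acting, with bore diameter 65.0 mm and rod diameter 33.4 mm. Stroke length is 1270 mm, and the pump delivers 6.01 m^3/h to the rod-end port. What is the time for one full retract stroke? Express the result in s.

t ≈ 1.86 s

Rod-side annular area A_ann = π/4 × (65.0² − 33.4²) = 2442 mm^2
Swept volume V = A × L; t = V / Q = A·L / Q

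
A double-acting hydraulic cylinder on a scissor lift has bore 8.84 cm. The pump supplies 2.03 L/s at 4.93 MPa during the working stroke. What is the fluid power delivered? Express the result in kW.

W ≈ 10.0 kW

Hydraulic power = P × Q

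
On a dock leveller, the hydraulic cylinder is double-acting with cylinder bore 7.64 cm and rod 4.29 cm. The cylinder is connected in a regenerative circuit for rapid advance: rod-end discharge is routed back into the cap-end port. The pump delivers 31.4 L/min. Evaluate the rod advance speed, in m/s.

In regeneration the rod-end outflow joins the pump flow into the cap end, so the net volume the pump must supply per unit advance equals the rod cross-section area.
Rod cross-section A_rod = π/4 × (4.29 cm)² = 14.45 cm^2
v = Q_pump / A_rod

v ≈ 0.362 m/s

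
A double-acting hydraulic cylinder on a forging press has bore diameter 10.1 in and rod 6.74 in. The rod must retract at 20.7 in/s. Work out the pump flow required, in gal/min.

Rod-side annular area A_ann = π/4 × (10.1² − 6.74²) = 44.44 in^2
Q = A × v

Q ≈ 239 gal/min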